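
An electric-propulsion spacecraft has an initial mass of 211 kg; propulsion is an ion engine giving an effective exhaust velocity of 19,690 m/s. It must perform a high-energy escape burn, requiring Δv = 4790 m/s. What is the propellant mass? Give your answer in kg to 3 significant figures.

Rocket equation: m₀/m_f = exp(Δv / v_e) = exp(4790 / 19690.0) = exp(0.2433) = 1.2754.
m_f = 211 / 1.2754 = 165.438 kg, so propellant = m₀ − m_f = 211 − 165.438 = 45.562 kg.

propellant mass ≈ 45.6 kg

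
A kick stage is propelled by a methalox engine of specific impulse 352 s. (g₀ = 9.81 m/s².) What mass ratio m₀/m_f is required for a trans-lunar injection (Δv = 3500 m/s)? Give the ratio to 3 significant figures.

v_e = Isp · g₀ = 352 × 9.81 = 3453.1 m/s.
Rocket equation: m₀/m_f = exp(Δv / v_e) = exp(3500 / 3453.1) = exp(1.0136) = 2.7554.

mass ratio ≈ 2.76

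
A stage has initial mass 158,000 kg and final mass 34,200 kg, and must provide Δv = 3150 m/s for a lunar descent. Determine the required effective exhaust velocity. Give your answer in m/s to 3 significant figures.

ln(m₀/m_f) = ln(158000/34200) = ln(4.62) = 1.5304.
v_e = Δv / ln(m₀/m_f) = 3150 / 1.5304 = 2058.3 m/s.

v_e ≈ 2060 m/s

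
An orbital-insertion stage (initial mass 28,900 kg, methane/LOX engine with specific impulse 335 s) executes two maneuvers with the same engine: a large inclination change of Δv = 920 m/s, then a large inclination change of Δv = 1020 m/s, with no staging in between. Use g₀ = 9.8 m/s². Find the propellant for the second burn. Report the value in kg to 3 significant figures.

propellant for the second burn ≈ 5830 kg

v_e = Isp · g₀ = 335 × 9.8 = 3283.0 m/s.
After the first burn: m = 28900 × exp(−920/3283.0) = 28900 × 0.75561 = 21,837.1 kg.
After the second burn: m = 21,837.1 × exp(−1020/3283.0) = 21,837.1 × 0.73294 = 16,005.3 kg.
Second-burn propellant = 21,837.1 − 16,005.3 = 5,831.8 kg.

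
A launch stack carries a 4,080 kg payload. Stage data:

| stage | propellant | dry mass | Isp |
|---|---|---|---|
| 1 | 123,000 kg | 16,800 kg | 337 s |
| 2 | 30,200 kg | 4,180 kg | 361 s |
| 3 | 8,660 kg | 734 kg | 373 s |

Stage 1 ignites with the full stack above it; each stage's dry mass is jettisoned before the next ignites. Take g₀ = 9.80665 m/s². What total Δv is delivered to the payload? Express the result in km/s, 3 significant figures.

Δv ≈ 10.8 km/s

Ignition mass of stage 1 = 123,000+16,800 + 30,200+4,180 + 8,660+734 + 4,080 = 187,654 kg.
Stage 1: m₀ = 187,654 kg, m_f = 187,654 − 123,000 = 64,654 kg; Δv = 337×9.80665×ln(2.902) = 3304.8×1.0655 ≈ 3521 m/s.
Stage 2: m₀ = 47,854 kg, m_f = 47,854 − 30,200 = 17,654 kg; Δv = 361×9.80665×ln(2.711) = 3540.2×0.9972 ≈ 3530 m/s.
Stage 3: m₀ = 13,474 kg, m_f = 13,474 − 8,660 = 4,814 kg; Δv = 373×9.80665×ln(2.799) = 3657.9×1.0292 ≈ 3765 m/s.
Total Δv = 3521 + 3530 + 3765 = 10816 m/s.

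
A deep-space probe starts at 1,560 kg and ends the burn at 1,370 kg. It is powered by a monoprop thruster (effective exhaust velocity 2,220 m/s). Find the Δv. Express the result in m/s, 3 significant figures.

Δv ≈ 288 m/s

Δv = v_e · ln(m₀/m_f) = 2220.0 × ln(1.139) = 2220.0 × 0.1299 ≈ 288.3 m/s.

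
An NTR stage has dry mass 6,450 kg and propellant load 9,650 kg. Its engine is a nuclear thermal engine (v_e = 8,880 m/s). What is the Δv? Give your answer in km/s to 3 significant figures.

m₀ = m_dry + m_prop = 6,450 + 9,650 = 16,100 kg.
From the ideal rocket equation, Δv = v_e · ln(m₀/m_f) = 8880.0 × ln(2.496) = 8880.0 × 0.9147 ≈ 8122.9 m/s.

Δv ≈ 8.12 km/s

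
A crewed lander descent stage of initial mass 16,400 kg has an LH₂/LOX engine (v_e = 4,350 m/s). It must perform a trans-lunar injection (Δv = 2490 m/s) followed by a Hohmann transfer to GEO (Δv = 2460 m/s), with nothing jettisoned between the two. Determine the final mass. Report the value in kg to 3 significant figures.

After the first burn: m = 16400 × exp(−2490/4350.0) = 16400 × 0.56416 = 9,252.22 kg.
After the second burn: m = 9,252.22 × exp(−2460/4350.0) = 9,252.22 × 0.56807 = 5,255.91 kg.

final mass ≈ 5260 kg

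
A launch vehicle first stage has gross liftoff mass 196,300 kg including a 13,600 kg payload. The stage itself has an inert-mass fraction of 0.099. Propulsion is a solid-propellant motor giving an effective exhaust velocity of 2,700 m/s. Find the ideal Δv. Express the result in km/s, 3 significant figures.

Stage wet mass = m₀ − payload = 196,300 − 13,600 = 182,700 kg.
Stage dry mass = ε × stage wet mass = 0.099 × 182,700 = 18,087.3 kg.
Burnout mass m_f = stage dry + payload = 18,087.3 + 13,600 = 31,687.3 kg.
From the ideal rocket equation, Δv = v_e · ln(196,300/31,687.3) = 2700.0 × ln(6.195) = 2700.0 × 1.8237 ≈ 4924 m/s.

Δv ≈ 4.92 km/s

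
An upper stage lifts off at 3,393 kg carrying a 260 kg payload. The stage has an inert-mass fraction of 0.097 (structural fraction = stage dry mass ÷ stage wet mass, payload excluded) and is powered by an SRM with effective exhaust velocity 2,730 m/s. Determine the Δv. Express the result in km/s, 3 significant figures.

Stage wet mass = m₀ − payload = 3,393 − 260 = 3,133 kg.
Stage dry mass = ε × stage wet mass = 0.097 × 3,133 = 303.901 kg.
Burnout mass m_f = stage dry + payload = 303.901 + 260 = 563.901 kg.
Δv = v_e · ln(3,393/563.901) = 2730.0 × ln(6.017) = 2730.0 × 1.7946 ≈ 4899 m/s.

Δv ≈ 4.90 km/s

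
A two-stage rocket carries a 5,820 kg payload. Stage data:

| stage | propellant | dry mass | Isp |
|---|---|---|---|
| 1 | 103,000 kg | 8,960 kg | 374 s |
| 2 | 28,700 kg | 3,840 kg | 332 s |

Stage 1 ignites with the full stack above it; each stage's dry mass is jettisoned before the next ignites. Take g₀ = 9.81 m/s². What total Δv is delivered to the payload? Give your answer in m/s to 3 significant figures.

Δv ≈ 8730 m/s

Ignition mass of stage 1 = 103,000+8,960 + 28,700+3,840 + 5,820 = 150,320 kg.
Stage 1: m₀ = 150,320 kg, m_f = 150,320 − 103,000 = 47,320 kg; Δv = 374×9.81×ln(3.177) = 3668.9×1.1558 ≈ 4241 m/s.
Stage 2: m₀ = 38,360 kg, m_f = 38,360 − 28,700 = 9,660 kg; Δv = 332×9.81×ln(3.971) = 3256.9×1.3790 ≈ 4491 m/s.
Total Δv = 4241 + 4491 = 8732 m/s.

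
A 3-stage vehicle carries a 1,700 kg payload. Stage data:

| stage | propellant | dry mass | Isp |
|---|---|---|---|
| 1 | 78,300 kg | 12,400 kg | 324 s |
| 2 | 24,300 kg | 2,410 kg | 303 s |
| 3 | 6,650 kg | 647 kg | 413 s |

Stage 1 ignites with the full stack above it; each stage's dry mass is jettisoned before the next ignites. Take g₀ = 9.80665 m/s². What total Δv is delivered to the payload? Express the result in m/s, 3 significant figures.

Δv ≈ 11900 m/s

Ignition mass of stage 1 = 78,300+12,400 + 24,300+2,410 + 6,650+647 + 1,700 = 126,407 kg.
Stage 1: m₀ = 126,407 kg, m_f = 126,407 − 78,300 = 48,107 kg; Δv = 324×9.80665×ln(2.628) = 3177.4×0.9661 ≈ 3070 m/s.
Stage 2: m₀ = 35,707 kg, m_f = 35,707 − 24,300 = 11,407 kg; Δv = 303×9.80665×ln(3.13) = 2971.4×1.1411 ≈ 3391 m/s.
Stage 3: m₀ = 8,997 kg, m_f = 8,997 − 6,650 = 2,347 kg; Δv = 413×9.80665×ln(3.833) = 4050.1×1.3438 ≈ 5442 m/s.
Total Δv = 3070 + 3391 + 5442 = 11903 m/s.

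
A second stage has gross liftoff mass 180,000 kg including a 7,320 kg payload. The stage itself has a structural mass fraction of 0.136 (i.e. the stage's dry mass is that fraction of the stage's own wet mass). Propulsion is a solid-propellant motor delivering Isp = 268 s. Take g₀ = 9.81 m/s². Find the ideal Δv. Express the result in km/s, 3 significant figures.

Stage wet mass = m₀ − payload = 180,000 − 7,320 = 172,680 kg.
Stage dry mass = ε × stage wet mass = 0.136 × 172,680 = 23,484.5 kg.
Burnout mass m_f = stage dry + payload = 23,484.5 + 7,320 = 30,804.5 kg.
v_e = Isp · g₀ = 268 × 9.81 = 2629.1 m/s.
Δv = v_e · ln(180,000/30,804.5) = 2629.1 × ln(5.843) = 2629.1 × 1.7653 ≈ 4641 m/s.

Δv ≈ 4.64 km/s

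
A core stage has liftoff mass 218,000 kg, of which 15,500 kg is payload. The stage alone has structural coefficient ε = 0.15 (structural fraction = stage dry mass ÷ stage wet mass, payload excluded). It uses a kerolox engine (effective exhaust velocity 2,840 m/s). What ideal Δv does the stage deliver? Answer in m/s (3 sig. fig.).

Stage wet mass = m₀ − payload = 218,000 − 15,500 = 202,500 kg.
Stage dry mass = ε × stage wet mass = 0.15 × 202,500 = 30,375 kg.
Burnout mass m_f = stage dry + payload = 30,375 + 15,500 = 45,875 kg.
From the ideal rocket equation, Δv = v_e · ln(218,000/45,875) = 2840.0 × ln(4.752) = 2840.0 × 1.5586 ≈ 4426 m/s.

Δv ≈ 4430 m/s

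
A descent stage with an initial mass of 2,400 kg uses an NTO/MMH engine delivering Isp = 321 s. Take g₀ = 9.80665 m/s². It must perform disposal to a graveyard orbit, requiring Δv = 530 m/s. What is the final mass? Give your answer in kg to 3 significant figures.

v_e = Isp · g₀ = 321 × 9.80665 = 3147.9 m/s.
From the ideal rocket equation, m₀/m_f = exp(Δv / v_e) = exp(530 / 3147.9) = exp(0.1684) = 1.1834.
m_f = m₀ / 1.1834 = 2,400 / 1.1834 = 2,028.05 kg.

final mass ≈ 2030 kg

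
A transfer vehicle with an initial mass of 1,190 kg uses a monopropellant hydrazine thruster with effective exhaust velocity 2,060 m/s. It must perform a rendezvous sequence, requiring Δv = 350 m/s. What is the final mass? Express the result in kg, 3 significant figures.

Rocket equation: m₀/m_f = exp(Δv / v_e) = exp(350 / 2060.0) = exp(0.1699) = 1.1852.
m_f = m₀ / 1.1852 = 1,190 / 1.1852 = 1,004.05 kg.

final mass ≈ 1000 kg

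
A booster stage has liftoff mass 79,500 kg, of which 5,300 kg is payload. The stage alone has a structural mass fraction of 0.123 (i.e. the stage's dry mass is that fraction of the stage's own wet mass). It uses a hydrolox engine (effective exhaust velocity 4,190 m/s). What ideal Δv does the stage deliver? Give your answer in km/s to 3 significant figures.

Stage wet mass = m₀ − payload = 79,500 − 5,300 = 74,200 kg.
Stage dry mass = ε × stage wet mass = 0.123 × 74,200 = 9,126.6 kg.
Burnout mass m_f = stage dry + payload = 9,126.6 + 5,300 = 14,426.6 kg.
Rocket equation: Δv = v_e · ln(79,500/14,426.6) = 4190.0 × ln(5.511) = 4190.0 × 1.7067 ≈ 7151 m/s.

Δv ≈ 7.15 km/s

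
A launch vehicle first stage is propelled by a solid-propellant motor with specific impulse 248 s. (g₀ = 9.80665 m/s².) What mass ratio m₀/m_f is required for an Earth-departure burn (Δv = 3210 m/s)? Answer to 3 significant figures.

mass ratio ≈ 3.74

v_e = Isp · g₀ = 248 × 9.80665 = 2432.0 m/s.
m₀/m_f = exp(Δv / v_e) = exp(3210 / 2432.0) = exp(1.3199) = 3.7430.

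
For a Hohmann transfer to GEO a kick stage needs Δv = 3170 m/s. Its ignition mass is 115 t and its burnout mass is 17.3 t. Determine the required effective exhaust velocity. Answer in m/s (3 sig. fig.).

v_e ≈ 1670 m/s

ln(m₀/m_f) = ln(115000/17300) = ln(6.647) = 1.8942.
From the ideal rocket equation, v_e = Δv / ln(m₀/m_f) = 3170 / 1.8942 = 1673.5 m/s.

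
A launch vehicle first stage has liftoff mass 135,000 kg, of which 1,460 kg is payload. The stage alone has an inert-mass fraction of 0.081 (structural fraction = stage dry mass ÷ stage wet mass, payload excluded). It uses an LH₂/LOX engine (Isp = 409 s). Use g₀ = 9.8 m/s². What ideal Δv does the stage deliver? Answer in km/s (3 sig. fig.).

Δv ≈ 9.61 km/s

Stage wet mass = m₀ − payload = 135,000 − 1,460 = 133,540 kg.
Stage dry mass = ε × stage wet mass = 0.081 × 133,540 = 10,816.7 kg.
Burnout mass m_f = stage dry + payload = 10,816.7 + 1,460 = 12,276.7 kg.
v_e = Isp · g₀ = 409 × 9.8 = 4008.2 m/s.
Δv = v_e · ln(135,000/12,276.7) = 4008.2 × ln(11) = 4008.2 × 2.3976 ≈ 9610 m/s.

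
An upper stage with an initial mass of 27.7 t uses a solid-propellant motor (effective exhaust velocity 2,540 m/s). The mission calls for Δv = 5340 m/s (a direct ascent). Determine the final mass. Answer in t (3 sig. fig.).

m₀/m_f = exp(Δv / v_e) = exp(5340 / 2540.0) = exp(2.1024) = 8.1855.
m_f = m₀ / 8.1855 = 27.7 / 8.1855 = 3.38403 t.

final mass ≈ 3.38 t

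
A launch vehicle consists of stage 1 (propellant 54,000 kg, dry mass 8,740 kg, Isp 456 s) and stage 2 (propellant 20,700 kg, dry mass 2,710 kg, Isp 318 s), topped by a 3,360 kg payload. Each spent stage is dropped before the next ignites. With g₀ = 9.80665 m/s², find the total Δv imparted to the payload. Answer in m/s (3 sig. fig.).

Δv ≈ 8760 m/s

Ignition mass of stage 1 = 54,000+8,740 + 20,700+2,710 + 3,360 = 89,510 kg.
Stage 1: m₀ = 89,510 kg, m_f = 89,510 − 54,000 = 35,510 kg; Δv = 456×9.80665×ln(2.521) = 4471.8×0.9245 ≈ 4134 m/s.
Stage 2: m₀ = 26,770 kg, m_f = 26,770 − 20,700 = 6,070 kg; Δv = 318×9.80665×ln(4.41) = 3118.5×1.4839 ≈ 4628 m/s.
Total Δv = 4134 + 4628 = 8762 m/s.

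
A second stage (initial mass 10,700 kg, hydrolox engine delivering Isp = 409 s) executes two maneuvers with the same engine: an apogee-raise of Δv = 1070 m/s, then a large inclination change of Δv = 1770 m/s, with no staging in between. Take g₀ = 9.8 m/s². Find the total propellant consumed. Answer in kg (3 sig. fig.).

v_e = Isp · g₀ = 409 × 9.8 = 4008.2 m/s.
After the first burn: m = 10700 × exp(−1070/4008.2) = 10700 × 0.76571 = 8,193.1 kg.
After the second burn: m = 8,193.1 × exp(−1770/4008.2) = 8,193.1 × 0.64301 = 5,268.25 kg.
Total propellant = m₀ − m_final = 10700 − 5,268.25 = 5,431.75 kg.

total propellant consumed ≈ 5430 kg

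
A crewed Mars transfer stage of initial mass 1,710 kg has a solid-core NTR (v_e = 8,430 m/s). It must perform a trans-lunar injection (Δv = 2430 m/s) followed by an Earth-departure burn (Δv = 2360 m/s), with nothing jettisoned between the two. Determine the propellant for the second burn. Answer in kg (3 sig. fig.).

After the first burn: m = 1710 × exp(−2430/8430.0) = 1710 × 0.74957 = 1,281.76 kg.
After the second burn: m = 1,281.76 × exp(−2360/8430.0) = 1,281.76 × 0.75582 = 968.78 kg.
Second-burn propellant = 1,281.76 − 968.78 = 312.98 kg.

propellant for the second burn ≈ 313 kg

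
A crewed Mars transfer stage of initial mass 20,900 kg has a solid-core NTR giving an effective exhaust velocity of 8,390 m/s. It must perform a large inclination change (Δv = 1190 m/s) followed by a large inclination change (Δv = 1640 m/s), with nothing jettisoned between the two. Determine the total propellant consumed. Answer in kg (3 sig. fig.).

After the first burn: m = 20900 × exp(−1190/8390.0) = 20900 × 0.86776 = 18,136.2 kg.
After the second burn: m = 18,136.2 × exp(−1640/8390.0) = 18,136.2 × 0.82245 = 14,916.1 kg.
Total propellant = m₀ − m_final = 20900 − 14,916.1 = 5,983.9 kg.

total propellant consumed ≈ 5980 kg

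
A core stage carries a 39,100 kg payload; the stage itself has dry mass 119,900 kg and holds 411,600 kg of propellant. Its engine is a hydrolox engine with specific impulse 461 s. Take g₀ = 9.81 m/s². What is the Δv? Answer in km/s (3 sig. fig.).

Δv ≈ 5.78 km/s

v_e = Isp · g₀ = 461 × 9.81 = 4522.4 m/s.
m₀ = payload + dry + propellant = 39,100 + 119,900 + 411,600 = 570,600 kg.
m_f = payload + dry = 39,100 + 119,900 = 159,000 kg.
Δv = v_e · ln(m₀/m_f) = 4522.4 × ln(3.589) = 4522.4 × 1.2778 ≈ 5778.7 m/s.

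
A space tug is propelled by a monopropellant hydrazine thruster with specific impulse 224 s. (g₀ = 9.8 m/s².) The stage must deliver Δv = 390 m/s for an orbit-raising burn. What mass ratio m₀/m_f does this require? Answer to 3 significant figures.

mass ratio ≈ 1.19

v_e = Isp · g₀ = 224 × 9.8 = 2195.2 m/s.
By the Tsiolkovsky rocket equation, m₀/m_f = exp(Δv / v_e) = exp(390 / 2195.2) = exp(0.1777) = 1.1944.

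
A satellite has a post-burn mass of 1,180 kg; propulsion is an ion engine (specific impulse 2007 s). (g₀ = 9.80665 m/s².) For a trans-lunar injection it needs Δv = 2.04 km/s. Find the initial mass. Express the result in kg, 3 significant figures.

initial mass ≈ 1310 kg

v_e = Isp · g₀ = 2007 × 9.80665 = 19681.9 m/s.
From the ideal rocket equation, m₀/m_f = exp(Δv / v_e) = exp(2040 / 19681.9) = exp(0.1036) = 1.1092.
m₀ = m_f × 1.1092 = 1,180 × 1.1092 = 1,308.86 kg.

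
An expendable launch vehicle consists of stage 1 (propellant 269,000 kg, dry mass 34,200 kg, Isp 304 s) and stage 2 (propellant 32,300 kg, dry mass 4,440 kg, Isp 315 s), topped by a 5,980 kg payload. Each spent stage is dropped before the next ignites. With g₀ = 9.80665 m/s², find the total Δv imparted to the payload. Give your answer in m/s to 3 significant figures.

Ignition mass of stage 1 = 269,000+34,200 + 32,300+4,440 + 5,980 = 345,920 kg.
Stage 1: m₀ = 345,920 kg, m_f = 345,920 − 269,000 = 76,920 kg; Δv = 304×9.80665×ln(4.497) = 2981.2×1.5034 ≈ 4482 m/s.
Stage 2: m₀ = 42,720 kg, m_f = 42,720 − 32,300 = 10,420 kg; Δv = 315×9.80665×ln(4.1) = 3089.1×1.4109 ≈ 4359 m/s.
Total Δv = 4482 + 4359 = 8841 m/s.

Δv ≈ 8840 m/s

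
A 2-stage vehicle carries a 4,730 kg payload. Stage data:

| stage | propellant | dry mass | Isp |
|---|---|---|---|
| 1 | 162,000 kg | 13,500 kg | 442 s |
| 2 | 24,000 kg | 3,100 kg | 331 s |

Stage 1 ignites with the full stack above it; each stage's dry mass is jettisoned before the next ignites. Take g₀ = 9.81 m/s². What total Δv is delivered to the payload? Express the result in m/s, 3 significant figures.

Δv ≈ 11100 m/s

Ignition mass of stage 1 = 162,000+13,500 + 24,000+3,100 + 4,730 = 207,330 kg.
Stage 1: m₀ = 207,330 kg, m_f = 207,330 − 162,000 = 45,330 kg; Δv = 442×9.81×ln(4.574) = 4336.0×1.5203 ≈ 6592 m/s.
Stage 2: m₀ = 31,830 kg, m_f = 31,830 − 24,000 = 7,830 kg; Δv = 331×9.81×ln(4.065) = 3247.1×1.4024 ≈ 4554 m/s.
Total Δv = 6592 + 4554 = 11146 m/s.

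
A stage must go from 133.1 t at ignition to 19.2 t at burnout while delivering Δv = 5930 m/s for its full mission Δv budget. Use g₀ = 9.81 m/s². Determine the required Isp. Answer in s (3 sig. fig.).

ln(m₀/m_f) = ln(133100/19200) = ln(6.932) = 1.9362.
From the ideal rocket equation, v_e = Δv / ln(m₀/m_f) = 5930 / 1.9362 = 3062.7 m/s.
Isp = v_e / g₀ = 3062.7 / 9.81 = 312.2 s.

Isp ≈ 312 s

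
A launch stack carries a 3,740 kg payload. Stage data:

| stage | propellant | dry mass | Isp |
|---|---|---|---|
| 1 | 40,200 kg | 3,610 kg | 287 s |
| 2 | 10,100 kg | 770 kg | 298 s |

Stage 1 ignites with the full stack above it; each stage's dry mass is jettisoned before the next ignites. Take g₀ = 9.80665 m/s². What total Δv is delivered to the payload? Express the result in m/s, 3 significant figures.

Ignition mass of stage 1 = 40,200+3,610 + 10,100+770 + 3,740 = 58,420 kg.
Stage 1: m₀ = 58,420 kg, m_f = 58,420 − 40,200 = 18,220 kg; Δv = 287×9.80665×ln(3.206) = 2814.5×1.1651 ≈ 3279 m/s.
Stage 2: m₀ = 14,610 kg, m_f = 14,610 − 10,100 = 4,510 kg; Δv = 298×9.80665×ln(3.239) = 2922.4×1.1754 ≈ 3435 m/s.
Total Δv = 3279 + 3435 = 6714 m/s.

Δv ≈ 6710 m/s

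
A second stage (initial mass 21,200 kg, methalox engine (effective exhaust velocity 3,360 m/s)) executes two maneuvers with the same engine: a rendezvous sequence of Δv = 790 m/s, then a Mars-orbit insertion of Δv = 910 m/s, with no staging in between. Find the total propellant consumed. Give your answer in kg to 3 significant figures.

After the first burn: m = 21200 × exp(−790/3360.0) = 21200 × 0.79048 = 16,758.2 kg.
After the second burn: m = 16,758.2 × exp(−910/3360.0) = 16,758.2 × 0.76274 = 12,782.1 kg.
Total propellant = m₀ − m_final = 21200 − 12,782.1 = 8,417.9 kg.

total propellant consumed ≈ 8420 kg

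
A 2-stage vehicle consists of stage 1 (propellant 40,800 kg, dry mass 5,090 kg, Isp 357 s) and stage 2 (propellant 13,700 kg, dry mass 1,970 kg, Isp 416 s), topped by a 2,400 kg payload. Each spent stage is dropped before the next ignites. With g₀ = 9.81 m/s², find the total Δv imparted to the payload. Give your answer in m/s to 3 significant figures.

Δv ≈ 9350 m/s

Ignition mass of stage 1 = 40,800+5,090 + 13,700+1,970 + 2,400 = 63,960 kg.
Stage 1: m₀ = 63,960 kg, m_f = 63,960 − 40,800 = 23,160 kg; Δv = 357×9.81×ln(2.762) = 3502.2×1.0158 ≈ 3558 m/s.
Stage 2: m₀ = 18,070 kg, m_f = 18,070 − 13,700 = 4,370 kg; Δv = 416×9.81×ln(4.135) = 4081.0×1.4195 ≈ 5793 m/s.
Total Δv = 3558 + 5793 = 9351 m/s.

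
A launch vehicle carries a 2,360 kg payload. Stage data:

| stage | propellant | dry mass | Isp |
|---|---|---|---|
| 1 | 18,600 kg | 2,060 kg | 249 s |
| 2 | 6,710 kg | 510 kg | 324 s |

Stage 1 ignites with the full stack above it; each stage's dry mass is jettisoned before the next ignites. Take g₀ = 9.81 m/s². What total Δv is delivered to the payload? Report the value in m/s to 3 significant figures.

Δv ≈ 6160 m/s

Ignition mass of stage 1 = 18,600+2,060 + 6,710+510 + 2,360 = 30,240 kg.
Stage 1: m₀ = 30,240 kg, m_f = 30,240 − 18,600 = 11,640 kg; Δv = 249×9.81×ln(2.598) = 2442.7×0.9547 ≈ 2332 m/s.
Stage 2: m₀ = 9,580 kg, m_f = 9,580 − 6,710 = 2,870 kg; Δv = 324×9.81×ln(3.338) = 3178.4×1.2054 ≈ 3831 m/s.
Total Δv = 2332 + 3831 = 6163 m/s.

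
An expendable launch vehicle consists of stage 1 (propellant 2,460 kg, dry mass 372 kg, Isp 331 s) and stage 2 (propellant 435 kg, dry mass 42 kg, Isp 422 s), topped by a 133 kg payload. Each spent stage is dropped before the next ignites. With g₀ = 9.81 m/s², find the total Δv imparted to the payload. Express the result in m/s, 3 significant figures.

Ignition mass of stage 1 = 2,460+372 + 435+42 + 133 = 3,442 kg.
Stage 1: m₀ = 3,442 kg, m_f = 3,442 − 2,460 = 982 kg; Δv = 331×9.81×ln(3.505) = 3247.1×1.2542 ≈ 4073 m/s.
Stage 2: m₀ = 610 kg, m_f = 610 − 435 = 175 kg; Δv = 422×9.81×ln(3.486) = 4139.8×1.2487 ≈ 5169 m/s.
Total Δv = 4073 + 5169 = 9242 m/s.

Δv ≈ 9240 m/s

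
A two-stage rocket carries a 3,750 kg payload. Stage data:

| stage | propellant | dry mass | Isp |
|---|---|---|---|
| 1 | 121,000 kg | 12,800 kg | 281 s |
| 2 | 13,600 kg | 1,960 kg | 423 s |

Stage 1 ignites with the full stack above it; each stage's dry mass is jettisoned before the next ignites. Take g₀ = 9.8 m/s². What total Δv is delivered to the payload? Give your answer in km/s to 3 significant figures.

Ignition mass of stage 1 = 121,000+12,800 + 13,600+1,960 + 3,750 = 153,110 kg.
Stage 1: m₀ = 153,110 kg, m_f = 153,110 − 121,000 = 32,110 kg; Δv = 281×9.8×ln(4.768) = 2753.8×1.5620 ≈ 4301 m/s.
Stage 2: m₀ = 19,310 kg, m_f = 19,310 − 13,600 = 5,710 kg; Δv = 423×9.8×ln(3.382) = 4145.4×1.2184 ≈ 5051 m/s.
Total Δv = 4301 + 5051 = 9352 m/s.

Δv ≈ 9.35 km/s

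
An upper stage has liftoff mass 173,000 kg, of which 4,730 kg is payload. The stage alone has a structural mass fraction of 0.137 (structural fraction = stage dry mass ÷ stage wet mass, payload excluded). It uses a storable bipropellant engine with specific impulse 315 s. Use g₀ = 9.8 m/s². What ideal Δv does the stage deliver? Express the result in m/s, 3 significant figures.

Stage wet mass = m₀ − payload = 173,000 − 4,730 = 168,270 kg.
Stage dry mass = ε × stage wet mass = 0.137 × 168,270 = 23,053 kg.
Burnout mass m_f = stage dry + payload = 23,053 + 4,730 = 27,783 kg.
v_e = Isp · g₀ = 315 × 9.8 = 3087.0 m/s.
From the ideal rocket equation, Δv = v_e · ln(173,000/27,783) = 3087.0 × ln(6.227) = 3087.0 × 1.8289 ≈ 5646 m/s.

Δv ≈ 5650 m/s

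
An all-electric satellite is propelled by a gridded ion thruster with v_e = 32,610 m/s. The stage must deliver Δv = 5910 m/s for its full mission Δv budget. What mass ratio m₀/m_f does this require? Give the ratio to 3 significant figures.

From the ideal rocket equation, m₀/m_f = exp(Δv / v_e) = exp(5910 / 32610.0) = exp(0.1812) = 1.1987.

mass ratio ≈ 1.20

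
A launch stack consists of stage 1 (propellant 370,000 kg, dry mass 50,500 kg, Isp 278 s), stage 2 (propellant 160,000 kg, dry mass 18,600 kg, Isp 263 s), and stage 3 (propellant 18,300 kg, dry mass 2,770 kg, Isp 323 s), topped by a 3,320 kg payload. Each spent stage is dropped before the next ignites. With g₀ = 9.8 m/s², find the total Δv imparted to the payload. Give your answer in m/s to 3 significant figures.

Ignition mass of stage 1 = 370,000+50,500 + 160,000+18,600 + 18,300+2,770 + 3,320 = 623,490 kg.
Stage 1: m₀ = 623,490 kg, m_f = 623,490 − 370,000 = 253,490 kg; Δv = 278×9.8×ln(2.46) = 2724.4×0.9000 ≈ 2452 m/s.
Stage 2: m₀ = 202,990 kg, m_f = 202,990 − 160,000 = 42,990 kg; Δv = 263×9.8×ln(4.722) = 2577.4×1.5522 ≈ 4001 m/s.
Stage 3: m₀ = 24,390 kg, m_f = 24,390 − 18,300 = 6,090 kg; Δv = 323×9.8×ln(4.005) = 3165.4×1.3875 ≈ 4392 m/s.
Total Δv = 2452 + 4001 + 4392 = 10845 m/s.

Δv ≈ 10800 m/s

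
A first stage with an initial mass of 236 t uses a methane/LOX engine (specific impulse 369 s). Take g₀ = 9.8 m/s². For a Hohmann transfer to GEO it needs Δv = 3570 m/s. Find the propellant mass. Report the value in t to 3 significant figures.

v_e = Isp · g₀ = 369 × 9.8 = 3616.2 m/s.
By the Tsiolkovsky rocket equation, m₀/m_f = exp(Δv / v_e) = exp(3570 / 3616.2) = exp(0.9872) = 2.6838.
m_f = 236 / 2.6838 = 87.935 t, so propellant = m₀ − m_f = 236 − 87.935 = 148.065 t.

propellant mass ≈ 148 t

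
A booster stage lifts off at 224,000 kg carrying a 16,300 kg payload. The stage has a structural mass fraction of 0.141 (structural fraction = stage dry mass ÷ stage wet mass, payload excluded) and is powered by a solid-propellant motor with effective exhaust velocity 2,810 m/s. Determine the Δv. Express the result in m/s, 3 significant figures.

Δv ≈ 4470 m/s

Stage wet mass = m₀ − payload = 224,000 − 16,300 = 207,700 kg.
Stage dry mass = ε × stage wet mass = 0.141 × 207,700 = 29,285.7 kg.
Burnout mass m_f = stage dry + payload = 29,285.7 + 16,300 = 45,585.7 kg.
Rocket equation: Δv = v_e · ln(224,000/45,585.7) = 2810.0 × ln(4.914) = 2810.0 × 1.5921 ≈ 4474 m/s.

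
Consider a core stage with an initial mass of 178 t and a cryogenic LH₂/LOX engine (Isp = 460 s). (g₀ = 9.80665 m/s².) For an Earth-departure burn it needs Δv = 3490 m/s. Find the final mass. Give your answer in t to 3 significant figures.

final mass ≈ 82.1 t

v_e = Isp · g₀ = 460 × 9.80665 = 4511.1 m/s.
By the Tsiolkovsky rocket equation, m₀/m_f = exp(Δv / v_e) = exp(3490 / 4511.1) = exp(0.7737) = 2.1677.
m_f = m₀ / 2.1677 = 178 / 2.1677 = 82.1147 t.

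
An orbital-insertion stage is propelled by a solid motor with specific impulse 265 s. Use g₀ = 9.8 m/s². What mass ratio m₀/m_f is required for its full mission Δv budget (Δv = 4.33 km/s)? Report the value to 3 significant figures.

mass ratio ≈ 5.30

v_e = Isp · g₀ = 265 × 9.8 = 2597.0 m/s.
m₀/m_f = exp(Δv / v_e) = exp(4330 / 2597.0) = exp(1.6673) = 5.2979.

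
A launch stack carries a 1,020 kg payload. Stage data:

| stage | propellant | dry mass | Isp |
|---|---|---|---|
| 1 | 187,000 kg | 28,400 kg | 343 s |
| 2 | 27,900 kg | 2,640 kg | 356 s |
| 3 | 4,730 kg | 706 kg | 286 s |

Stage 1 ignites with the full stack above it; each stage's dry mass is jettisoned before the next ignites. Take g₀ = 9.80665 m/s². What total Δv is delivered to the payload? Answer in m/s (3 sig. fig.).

Ignition mass of stage 1 = 187,000+28,400 + 27,900+2,640 + 4,730+706 + 1,020 = 252,396 kg.
Stage 1: m₀ = 252,396 kg, m_f = 252,396 − 187,000 = 65,396 kg; Δv = 343×9.80665×ln(3.86) = 3363.7×1.3505 ≈ 4543 m/s.
Stage 2: m₀ = 36,996 kg, m_f = 36,996 − 27,900 = 9,096 kg; Δv = 356×9.80665×ln(4.067) = 3491.2×1.4030 ≈ 4898 m/s.
Stage 3: m₀ = 6,456 kg, m_f = 6,456 − 4,730 = 1,726 kg; Δv = 286×9.80665×ln(3.74) = 2804.7×1.3192 ≈ 3700 m/s.
Total Δv = 4543 + 4898 + 3700 = 13141 m/s.

Δv ≈ 13100 m/s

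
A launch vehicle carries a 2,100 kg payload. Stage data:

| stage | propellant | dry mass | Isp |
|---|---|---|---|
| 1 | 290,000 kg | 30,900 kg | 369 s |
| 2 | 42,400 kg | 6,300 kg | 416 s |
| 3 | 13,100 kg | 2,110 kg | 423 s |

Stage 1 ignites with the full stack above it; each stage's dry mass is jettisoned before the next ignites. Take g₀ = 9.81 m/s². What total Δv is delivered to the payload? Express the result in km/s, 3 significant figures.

Ignition mass of stage 1 = 290,000+30,900 + 42,400+6,300 + 13,100+2,110 + 2,100 = 386,910 kg.
Stage 1: m₀ = 386,910 kg, m_f = 386,910 − 290,000 = 96,910 kg; Δv = 369×9.81×ln(3.992) = 3619.9×1.3844 ≈ 5011 m/s.
Stage 2: m₀ = 66,010 kg, m_f = 66,010 − 42,400 = 23,610 kg; Δv = 416×9.81×ln(2.796) = 4081.0×1.0281 ≈ 4196 m/s.
Stage 3: m₀ = 17,310 kg, m_f = 17,310 − 13,100 = 4,210 kg; Δv = 423×9.81×ln(4.112) = 4149.6×1.4138 ≈ 5867 m/s.
Total Δv = 5011 + 4196 + 5867 = 15074 m/s.

Δv ≈ 15.1 km/s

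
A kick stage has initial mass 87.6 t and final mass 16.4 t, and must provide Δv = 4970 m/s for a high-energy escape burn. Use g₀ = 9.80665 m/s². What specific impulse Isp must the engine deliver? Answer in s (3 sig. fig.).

ln(m₀/m_f) = ln(87600/16400) = ln(5.341) = 1.6755.
From the ideal rocket equation, v_e = Δv / ln(m₀/m_f) = 4970 / 1.6755 = 2966.3 m/s.
Isp = v_e / g₀ = 2966.3 / 9.80665 = 302.5 s.

Isp ≈ 302 s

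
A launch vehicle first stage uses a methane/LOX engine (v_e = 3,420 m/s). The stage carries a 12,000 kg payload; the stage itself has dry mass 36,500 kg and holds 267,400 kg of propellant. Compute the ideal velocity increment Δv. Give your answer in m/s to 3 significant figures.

Δv ≈ 6410 m/s

m₀ = payload + dry + propellant = 12,000 + 36,500 + 267,400 = 315,900 kg.
m_f = payload + dry = 12,000 + 36,500 = 48,500 kg.
By the Tsiolkovsky rocket equation, Δv = v_e · ln(m₀/m_f) = 3420.0 × ln(6.513) = 3420.0 × 1.8739 ≈ 6408.6 m/s.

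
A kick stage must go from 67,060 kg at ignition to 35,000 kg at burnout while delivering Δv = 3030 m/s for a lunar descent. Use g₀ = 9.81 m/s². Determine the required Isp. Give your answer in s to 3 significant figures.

Isp ≈ 475 s

ln(m₀/m_f) = ln(67060/35000) = ln(1.916) = 0.6502.
v_e = Δv / ln(m₀/m_f) = 3030 / 0.6502 = 4659.8 m/s.
Isp = v_e / g₀ = 4659.8 / 9.81 = 475.0 s.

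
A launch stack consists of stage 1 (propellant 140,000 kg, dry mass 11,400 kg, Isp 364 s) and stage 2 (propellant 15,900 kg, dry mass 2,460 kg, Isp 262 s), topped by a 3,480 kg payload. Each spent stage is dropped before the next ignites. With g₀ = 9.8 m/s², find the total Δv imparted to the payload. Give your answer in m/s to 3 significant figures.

Ignition mass of stage 1 = 140,000+11,400 + 15,900+2,460 + 3,480 = 173,240 kg.
Stage 1: m₀ = 173,240 kg, m_f = 173,240 − 140,000 = 33,240 kg; Δv = 364×9.8×ln(5.212) = 3567.2×1.6509 ≈ 5889 m/s.
Stage 2: m₀ = 21,840 kg, m_f = 21,840 − 15,900 = 5,940 kg; Δv = 262×9.8×ln(3.677) = 2567.6×1.3020 ≈ 3343 m/s.
Total Δv = 5889 + 3343 = 9232 m/s.

Δv ≈ 9230 m/s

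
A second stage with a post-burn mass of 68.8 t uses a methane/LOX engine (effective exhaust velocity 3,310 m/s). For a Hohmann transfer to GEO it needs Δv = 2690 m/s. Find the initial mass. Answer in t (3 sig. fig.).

initial mass ≈ 155 t

Rocket equation: m₀/m_f = exp(Δv / v_e) = exp(2690 / 3310.0) = exp(0.8127) = 2.2540.
m₀ = m_f × 2.2540 = 68.8 × 2.2540 = 155.075 t.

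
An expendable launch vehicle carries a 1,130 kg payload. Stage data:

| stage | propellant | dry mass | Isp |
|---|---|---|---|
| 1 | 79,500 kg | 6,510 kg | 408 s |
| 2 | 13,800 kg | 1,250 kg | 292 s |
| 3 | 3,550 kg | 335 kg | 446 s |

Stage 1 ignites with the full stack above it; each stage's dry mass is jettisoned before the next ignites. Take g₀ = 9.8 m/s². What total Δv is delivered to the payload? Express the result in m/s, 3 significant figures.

Δv ≈ 14200 m/s

Ignition mass of stage 1 = 79,500+6,510 + 13,800+1,250 + 3,550+335 + 1,130 = 106,075 kg.
Stage 1: m₀ = 106,075 kg, m_f = 106,075 − 79,500 = 26,575 kg; Δv = 408×9.8×ln(3.992) = 3998.4×1.3842 ≈ 5534 m/s.
Stage 2: m₀ = 20,065 kg, m_f = 20,065 − 13,800 = 6,265 kg; Δv = 292×9.8×ln(3.203) = 2861.6×1.1640 ≈ 3331 m/s.
Stage 3: m₀ = 5,015 kg, m_f = 5,015 − 3,550 = 1,465 kg; Δv = 446×9.8×ln(3.423) = 4370.8×1.2306 ≈ 5379 m/s.
Total Δv = 5534 + 3331 + 5379 = 14244 m/s.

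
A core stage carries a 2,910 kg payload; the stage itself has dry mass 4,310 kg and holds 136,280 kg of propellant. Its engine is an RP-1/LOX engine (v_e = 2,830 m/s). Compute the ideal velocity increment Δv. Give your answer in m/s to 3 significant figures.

Δv ≈ 8460 m/s

m₀ = payload + dry + propellant = 2,910 + 4,310 + 136,280 = 143,500 kg.
m_f = payload + dry = 2,910 + 4,310 = 7,220 kg.
Δv = v_e · ln(m₀/m_f) = 2830.0 × ln(19.88) = 2830.0 × 2.9895 ≈ 8460.2 m/s.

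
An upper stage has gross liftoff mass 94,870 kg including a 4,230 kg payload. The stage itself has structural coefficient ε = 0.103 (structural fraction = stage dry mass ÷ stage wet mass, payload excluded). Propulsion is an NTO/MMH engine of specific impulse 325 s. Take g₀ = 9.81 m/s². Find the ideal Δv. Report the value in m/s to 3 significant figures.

Stage wet mass = m₀ − payload = 94,870 − 4,230 = 90,640 kg.
Stage dry mass = ε × stage wet mass = 0.103 × 90,640 = 9,335.92 kg.
Burnout mass m_f = stage dry + payload = 9,335.92 + 4,230 = 13,565.92 kg.
v_e = Isp · g₀ = 325 × 9.81 = 3188.2 m/s.
Rocket equation: Δv = v_e · ln(94,870/13,565.92) = 3188.2 × ln(6.993) = 3188.2 × 1.9449 ≈ 6201 m/s.

Δv ≈ 6200 m/s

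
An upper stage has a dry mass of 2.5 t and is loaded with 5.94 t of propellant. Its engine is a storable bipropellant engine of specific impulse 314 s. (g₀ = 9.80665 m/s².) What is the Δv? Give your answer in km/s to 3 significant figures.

v_e = Isp · g₀ = 314 × 9.80665 = 3079.3 m/s.
m₀ = m_dry + m_prop = 2.5 + 5.94 = 8.44 t.
By the Tsiolkovsky rocket equation, Δv = v_e · ln(m₀/m_f) = 3079.3 × ln(3.376) = 3079.3 × 1.2167 ≈ 3746.5 m/s.

Δv ≈ 3.75 km/s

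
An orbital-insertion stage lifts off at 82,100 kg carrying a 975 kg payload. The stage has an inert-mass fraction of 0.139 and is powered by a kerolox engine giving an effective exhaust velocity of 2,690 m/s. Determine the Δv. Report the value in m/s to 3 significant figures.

Δv ≈ 5120 m/s

Stage wet mass = m₀ − payload = 82,100 − 975 = 81,125 kg.
Stage dry mass = ε × stage wet mass = 0.139 × 81,125 = 11,276.4 kg.
Burnout mass m_f = stage dry + payload = 11,276.4 + 975 = 12,251.4 kg.
By the Tsiolkovsky rocket equation, Δv = v_e · ln(82,100/12,251.4) = 2690.0 × ln(6.701) = 2690.0 × 1.9023 ≈ 5117 m/s.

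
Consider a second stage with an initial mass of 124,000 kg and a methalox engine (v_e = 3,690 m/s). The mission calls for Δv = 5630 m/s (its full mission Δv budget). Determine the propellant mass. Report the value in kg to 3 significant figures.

m₀/m_f = exp(Δv / v_e) = exp(5630 / 3690.0) = exp(1.5257) = 4.5986.
m_f = 124,000 / 4.5986 = 26,964.7 kg, so propellant = m₀ − m_f = 124,000 − 26,964.7 = 97,035.3 kg.

propellant mass ≈ 97000 kg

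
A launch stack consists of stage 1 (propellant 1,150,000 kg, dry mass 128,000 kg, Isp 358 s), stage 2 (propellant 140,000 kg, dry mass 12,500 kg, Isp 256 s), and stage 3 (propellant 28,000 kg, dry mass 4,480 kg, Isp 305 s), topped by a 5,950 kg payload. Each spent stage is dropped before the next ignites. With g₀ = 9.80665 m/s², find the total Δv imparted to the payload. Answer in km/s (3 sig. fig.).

Δv ≈ 12.6 km/s

Ignition mass of stage 1 = 1,150,000+128,000 + 140,000+12,500 + 28,000+4,480 + 5,950 = 1,468,930 kg.
Stage 1: m₀ = 1,468,930 kg, m_f = 1,468,930 − 1,150,000 = 318,930 kg; Δv = 358×9.80665×ln(4.606) = 3510.8×1.5273 ≈ 5362 m/s.
Stage 2: m₀ = 190,930 kg, m_f = 190,930 − 140,000 = 50,930 kg; Δv = 256×9.80665×ln(3.749) = 2510.5×1.3215 ≈ 3318 m/s.
Stage 3: m₀ = 38,430 kg, m_f = 38,430 − 28,000 = 10,430 kg; Δv = 305×9.80665×ln(3.685) = 2991.0×1.3042 ≈ 3901 m/s.
Total Δv = 5362 + 3318 + 3901 = 12581 m/s.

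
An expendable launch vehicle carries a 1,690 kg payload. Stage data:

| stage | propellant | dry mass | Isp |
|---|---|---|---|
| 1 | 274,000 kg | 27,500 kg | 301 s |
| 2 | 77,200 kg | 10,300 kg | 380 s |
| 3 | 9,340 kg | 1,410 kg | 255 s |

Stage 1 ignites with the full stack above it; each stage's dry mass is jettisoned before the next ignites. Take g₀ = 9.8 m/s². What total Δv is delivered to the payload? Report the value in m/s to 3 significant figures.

Ignition mass of stage 1 = 274,000+27,500 + 77,200+10,300 + 9,340+1,410 + 1,690 = 401,440 kg.
Stage 1: m₀ = 401,440 kg, m_f = 401,440 − 274,000 = 127,440 kg; Δv = 301×9.8×ln(3.15) = 2949.8×1.1474 ≈ 3385 m/s.
Stage 2: m₀ = 99,940 kg, m_f = 99,940 − 77,200 = 22,740 kg; Δv = 380×9.8×ln(4.395) = 3724.0×1.4804 ≈ 5513 m/s.
Stage 3: m₀ = 12,440 kg, m_f = 12,440 − 9,340 = 3,100 kg; Δv = 255×9.8×ln(4.013) = 2499.0×1.3895 ≈ 3472 m/s.
Total Δv = 3385 + 5513 + 3472 = 12370 m/s.

Δv ≈ 12400 m/s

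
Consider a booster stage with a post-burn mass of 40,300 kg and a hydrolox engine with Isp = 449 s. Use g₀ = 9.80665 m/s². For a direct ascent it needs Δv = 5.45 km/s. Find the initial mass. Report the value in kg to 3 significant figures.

v_e = Isp · g₀ = 449 × 9.80665 = 4403.2 m/s.
m₀/m_f = exp(Δv / v_e) = exp(5450 / 4403.2) = exp(1.2377) = 3.4478.
m₀ = m_f × 3.4478 = 40,300 × 3.4478 = 138,946 kg.

initial mass ≈ 139000 kg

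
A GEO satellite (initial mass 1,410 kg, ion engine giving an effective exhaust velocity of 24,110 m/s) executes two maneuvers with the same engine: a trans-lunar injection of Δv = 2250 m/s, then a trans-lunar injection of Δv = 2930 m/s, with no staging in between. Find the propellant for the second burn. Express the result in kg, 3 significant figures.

propellant for the second burn ≈ 147 kg

After the first burn: m = 1410 × exp(−2250/24110.0) = 1410 × 0.91090 = 1,284.37 kg.
After the second burn: m = 1,284.37 × exp(−2930/24110.0) = 1,284.37 × 0.88557 = 1,137.4 kg.
Second-burn propellant = 1,284.37 − 1,137.4 = 146.97 kg.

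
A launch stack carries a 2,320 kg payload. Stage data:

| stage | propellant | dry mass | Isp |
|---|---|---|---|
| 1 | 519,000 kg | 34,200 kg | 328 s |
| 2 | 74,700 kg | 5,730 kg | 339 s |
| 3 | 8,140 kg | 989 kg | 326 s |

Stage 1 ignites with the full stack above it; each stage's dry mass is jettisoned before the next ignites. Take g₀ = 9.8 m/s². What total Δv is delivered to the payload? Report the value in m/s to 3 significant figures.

Ignition mass of stage 1 = 519,000+34,200 + 74,700+5,730 + 8,140+989 + 2,320 = 645,079 kg.
Stage 1: m₀ = 645,079 kg, m_f = 645,079 − 519,000 = 126,079 kg; Δv = 328×9.8×ln(5.116) = 3214.4×1.6325 ≈ 5247 m/s.
Stage 2: m₀ = 91,879 kg, m_f = 91,879 − 74,700 = 17,179 kg; Δv = 339×9.8×ln(5.348) = 3322.2×1.6768 ≈ 5571 m/s.
Stage 3: m₀ = 11,449 kg, m_f = 11,449 − 8,140 = 3,309 kg; Δv = 326×9.8×ln(3.46) = 3194.8×1.2413 ≈ 3966 m/s.
Total Δv = 5247 + 5571 + 3966 = 14784 m/s.

Δv ≈ 14800 m/s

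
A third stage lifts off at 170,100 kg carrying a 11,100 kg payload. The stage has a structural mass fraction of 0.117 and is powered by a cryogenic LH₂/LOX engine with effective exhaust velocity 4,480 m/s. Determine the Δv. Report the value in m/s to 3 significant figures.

Stage wet mass = m₀ − payload = 170,100 − 11,100 = 159,000 kg.
Stage dry mass = ε × stage wet mass = 0.117 × 159,000 = 18,603 kg.
Burnout mass m_f = stage dry + payload = 18,603 + 11,100 = 29,703 kg.
Rocket equation: Δv = v_e · ln(170,100/29,703) = 4480.0 × ln(5.727) = 4480.0 × 1.7451 ≈ 7818 m/s.

Δv ≈ 7820 m/s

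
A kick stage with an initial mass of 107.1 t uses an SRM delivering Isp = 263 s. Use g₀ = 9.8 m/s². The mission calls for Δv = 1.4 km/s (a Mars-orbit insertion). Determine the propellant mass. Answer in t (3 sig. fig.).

propellant mass ≈ 44.9 t

v_e = Isp · g₀ = 263 × 9.8 = 2577.4 m/s.
Using Δv = v_e ln(m₀/m_f): m₀/m_f = exp(Δv / v_e) = exp(1400 / 2577.4) = exp(0.5432) = 1.7215.
m_f = 107.1 / 1.7215 = 62.2132 t, so propellant = m₀ − m_f = 107.1 − 62.2132 = 44.8868 t.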